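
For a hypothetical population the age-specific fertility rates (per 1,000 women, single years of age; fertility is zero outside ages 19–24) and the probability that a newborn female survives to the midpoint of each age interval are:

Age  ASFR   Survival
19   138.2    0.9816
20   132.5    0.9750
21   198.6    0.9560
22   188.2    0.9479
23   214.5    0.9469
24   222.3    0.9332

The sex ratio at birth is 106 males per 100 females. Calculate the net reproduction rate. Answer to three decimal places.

0.507

Proportion female at birth = 100 / (100 + 106) = 0.48544.
Per-age-group product (1 × ASFR × survival probability):
  19: 1 × 138.2/1000 × 0.9816 = 0.13566
  20: 1 × 132.5/1000 × 0.9750 = 0.12919
  21: 1 × 198.6/1000 × 0.9560 = 0.18986
  22: 1 × 188.2/1000 × 0.9479 = 0.17839
  23: 1 × 214.5/1000 × 0.9469 = 0.20311
  24: 1 × 222.3/1000 × 0.9332 = 0.20745
Sum = 1.04366
NRR = 0.48544 × 1.04366 = 0.50663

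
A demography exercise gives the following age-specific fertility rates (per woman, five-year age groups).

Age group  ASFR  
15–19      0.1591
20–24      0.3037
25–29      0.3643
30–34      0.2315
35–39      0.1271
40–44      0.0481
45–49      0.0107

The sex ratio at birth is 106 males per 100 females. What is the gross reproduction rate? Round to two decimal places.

Proportion female at birth = 100 / (100 + 106) = 0.48544.
Sum of ASFRs = 0.1591 + 0.3037 + 0.3643 + 0.2315 + 0.1271 + 0.0481 + 0.0107 = 1.2445
TFR = 5 × 1.2445 = 6.2225
GRR = 0.48544 × 6.2225 = 3.02065

3.02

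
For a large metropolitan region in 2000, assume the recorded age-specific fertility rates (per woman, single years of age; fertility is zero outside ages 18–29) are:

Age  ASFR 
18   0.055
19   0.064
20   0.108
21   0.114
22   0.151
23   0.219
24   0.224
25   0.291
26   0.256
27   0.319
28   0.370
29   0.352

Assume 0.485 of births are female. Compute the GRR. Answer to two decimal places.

Proportion female at birth = 0.485.
Sum of ASFRs = 0.055 + 0.064 + 0.108 + 0.114 + 0.151 + 0.219 + 0.224 + 0.291 + 0.256 + 0.319 + 0.370 + 0.352 = 2.523
TFR = 2.523
GRR = 0.485 × 2.523 = 1.22366

1.22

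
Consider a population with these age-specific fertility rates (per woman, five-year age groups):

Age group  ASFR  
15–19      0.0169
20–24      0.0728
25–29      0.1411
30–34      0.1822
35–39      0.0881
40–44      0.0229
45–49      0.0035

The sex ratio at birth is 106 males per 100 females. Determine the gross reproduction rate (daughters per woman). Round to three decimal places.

Proportion female at birth = 100 / (100 + 106) = 0.48544.
Sum of ASFRs = 0.0169 + 0.0728 + 0.1411 + 0.1822 + 0.0881 + 0.0229 + 0.0035 = 0.5275
TFR = 5 × 0.5275 = 2.6375
GRR = 0.48544 × 2.6375 = 1.28035

1.280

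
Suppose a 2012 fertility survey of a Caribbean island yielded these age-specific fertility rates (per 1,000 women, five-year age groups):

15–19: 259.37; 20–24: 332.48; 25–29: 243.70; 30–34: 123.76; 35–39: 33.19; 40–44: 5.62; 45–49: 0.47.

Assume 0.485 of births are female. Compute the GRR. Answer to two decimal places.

2.42

Proportion female at birth = 0.485.
Sum of ASFRs = 259.37 + 332.48 + 243.70 + 123.76 + 33.19 + 5.62 + 0.47 = 998.59
TFR = 5 × 998.59 / 1000 = 4.99295
GRR = 0.485 × 4.99295 = 2.42158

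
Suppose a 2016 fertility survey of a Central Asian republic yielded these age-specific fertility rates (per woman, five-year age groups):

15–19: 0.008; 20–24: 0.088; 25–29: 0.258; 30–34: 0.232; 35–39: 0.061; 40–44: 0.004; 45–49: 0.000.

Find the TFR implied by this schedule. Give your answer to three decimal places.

Sum of ASFRs = 0.008 + 0.088 + 0.258 + 0.232 + 0.061 + 0.004 + 0.000 = 0.651
TFR = 5 × 0.651 = 3.255

3.255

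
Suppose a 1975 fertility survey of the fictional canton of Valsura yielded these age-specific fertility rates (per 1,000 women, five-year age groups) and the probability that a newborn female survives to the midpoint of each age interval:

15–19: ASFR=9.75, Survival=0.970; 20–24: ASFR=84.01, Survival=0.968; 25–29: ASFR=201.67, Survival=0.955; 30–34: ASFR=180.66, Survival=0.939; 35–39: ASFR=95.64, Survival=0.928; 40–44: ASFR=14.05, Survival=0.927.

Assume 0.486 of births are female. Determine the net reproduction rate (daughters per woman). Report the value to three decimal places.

1.348

Proportion female at birth = 0.486.
Each age group contributes 5 × ASFR × survival:
  15–19: 5 × 9.75/1000 × 0.970 = 0.04729
  20–24: 5 × 84.01/1000 × 0.968 = 0.40661
  25–29: 5 × 201.67/1000 × 0.955 = 0.96297
  30–34: 5 × 180.66/1000 × 0.939 = 0.84820
  35–39: 5 × 95.64/1000 × 0.928 = 0.44377
  40–44: 5 × 14.05/1000 × 0.927 = 0.06512
Sum = 2.77396
NRR = 0.486 × 2.77396 = 1.34814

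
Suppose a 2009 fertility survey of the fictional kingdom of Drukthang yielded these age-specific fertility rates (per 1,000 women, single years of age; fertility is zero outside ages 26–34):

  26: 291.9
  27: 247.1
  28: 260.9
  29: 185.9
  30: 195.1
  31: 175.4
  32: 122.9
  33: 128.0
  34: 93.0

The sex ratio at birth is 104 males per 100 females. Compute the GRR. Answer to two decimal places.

Proportion female at birth = 100 / (100 + 104) = 0.49020.
Sum of ASFRs = 291.9 + 247.1 + 260.9 + 185.9 + 195.1 + 175.4 + 122.9 + 128.0 + 93.0 = 1700.2
TFR = 1700.2 / 1000 = 1.7002
GRR = 0.49020 × 1.7002 = 0.83344

0.83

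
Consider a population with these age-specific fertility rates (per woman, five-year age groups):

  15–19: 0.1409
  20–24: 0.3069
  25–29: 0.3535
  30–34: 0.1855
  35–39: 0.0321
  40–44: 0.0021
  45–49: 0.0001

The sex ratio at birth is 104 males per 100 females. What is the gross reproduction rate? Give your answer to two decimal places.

Proportion female at birth = 100 / (100 + 104) = 0.49020.
Sum of ASFRs = 0.1409 + 0.3069 + 0.3535 + 0.1855 + 0.0321 + 0.0021 + 0.0001 = 1.0211
TFR = 5 × 1.0211 = 5.1055
GRR = 0.49020 × 5.1055 = 2.50272

2.50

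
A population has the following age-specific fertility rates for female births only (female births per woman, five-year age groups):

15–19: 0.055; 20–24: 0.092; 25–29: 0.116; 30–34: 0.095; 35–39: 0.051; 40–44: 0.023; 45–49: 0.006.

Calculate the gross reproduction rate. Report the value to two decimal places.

2.19

Sum of female ASFRs = 0.055 + 0.092 + 0.116 + 0.095 + 0.051 + 0.023 + 0.006 = 0.438
GRR = 5 × 0.438 = 2.19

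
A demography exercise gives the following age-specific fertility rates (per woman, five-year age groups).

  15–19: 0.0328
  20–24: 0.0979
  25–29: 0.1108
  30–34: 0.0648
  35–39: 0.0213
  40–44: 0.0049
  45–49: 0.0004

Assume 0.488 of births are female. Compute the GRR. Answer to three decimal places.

Proportion female at birth = 0.488.
Sum of ASFRs = 0.0328 + 0.0979 + 0.1108 + 0.0648 + 0.0213 + 0.0049 + 0.0004 = 0.3329
TFR = 5 × 0.3329 = 1.6645
GRR = 0.488 × 1.6645 = 0.81228

0.812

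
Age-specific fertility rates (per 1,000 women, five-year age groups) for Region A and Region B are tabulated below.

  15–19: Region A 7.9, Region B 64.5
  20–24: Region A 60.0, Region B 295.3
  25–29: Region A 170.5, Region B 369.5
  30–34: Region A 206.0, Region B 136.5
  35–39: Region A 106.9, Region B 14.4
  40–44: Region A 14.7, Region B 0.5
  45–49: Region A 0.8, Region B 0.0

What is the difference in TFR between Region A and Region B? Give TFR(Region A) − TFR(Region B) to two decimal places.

-1.57

Region A:
  Sum of ASFRs = 7.9 + 60.0 + 170.5 + 206.0 + 106.9 + 14.7 + 0.8 = 566.8
  TFR = 5 × 566.8 / 1000 = 2.834
Region B:
  Sum of ASFRs = 64.5 + 295.3 + 369.5 + 136.5 + 14.4 + 0.5 + 0.0 = 880.7
  TFR = 5 × 880.7 / 1000 = 4.4035
Difference = 2.834 − 4.4035 = -1.5695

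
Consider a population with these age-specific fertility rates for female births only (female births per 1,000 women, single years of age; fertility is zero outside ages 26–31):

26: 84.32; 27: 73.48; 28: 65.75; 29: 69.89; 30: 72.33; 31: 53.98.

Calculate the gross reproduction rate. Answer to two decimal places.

0.42

Sum of female ASFRs = 84.32 + 73.48 + 65.75 + 69.89 + 72.33 + 53.98 = 419.75
GRR = 419.75 / 1000 = 0.41975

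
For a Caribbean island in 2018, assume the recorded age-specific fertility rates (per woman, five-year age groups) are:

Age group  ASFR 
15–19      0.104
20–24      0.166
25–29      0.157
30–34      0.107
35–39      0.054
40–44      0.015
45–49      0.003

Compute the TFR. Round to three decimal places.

Sum of ASFRs = 0.104 + 0.166 + 0.157 + 0.107 + 0.054 + 0.015 + 0.003 = 0.606
TFR = 5 × 0.606 = 3.03

3.030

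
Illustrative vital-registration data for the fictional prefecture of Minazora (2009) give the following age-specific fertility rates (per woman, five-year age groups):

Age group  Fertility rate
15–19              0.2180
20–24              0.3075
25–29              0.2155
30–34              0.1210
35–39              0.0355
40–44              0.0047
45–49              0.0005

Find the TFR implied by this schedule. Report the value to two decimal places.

Sum of ASFRs = 0.2180 + 0.3075 + 0.2155 + 0.1210 + 0.0355 + 0.0047 + 0.0005 = 0.9027
TFR = 5 × 0.9027 = 4.5135

4.51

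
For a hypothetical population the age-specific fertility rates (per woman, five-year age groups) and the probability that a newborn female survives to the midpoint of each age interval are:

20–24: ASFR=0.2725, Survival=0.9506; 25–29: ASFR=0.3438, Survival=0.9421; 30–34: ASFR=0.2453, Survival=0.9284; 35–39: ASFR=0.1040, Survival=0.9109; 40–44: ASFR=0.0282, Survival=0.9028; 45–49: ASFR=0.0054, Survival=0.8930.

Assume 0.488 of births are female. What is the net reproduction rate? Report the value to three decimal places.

2.283

Proportion female at birth = 0.488.
Per-age-group product (5 × ASFR × survival probability):
  20–24: 5 × 0.2725 × 0.9506 = 1.29519
  25–29: 5 × 0.3438 × 0.9421 = 1.61947
  30–34: 5 × 0.2453 × 0.9284 = 1.13868
  35–39: 5 × 0.1040 × 0.9109 = 0.47367
  40–44: 5 × 0.0282 × 0.9028 = 0.12729
  45–49: 5 × 0.0054 × 0.8930 = 0.02411
Sum = 4.67841
NRR = 0.488 × 4.67841 = 2.28306
An NRR exceeding 1 indicates intrinsic growth under these rates.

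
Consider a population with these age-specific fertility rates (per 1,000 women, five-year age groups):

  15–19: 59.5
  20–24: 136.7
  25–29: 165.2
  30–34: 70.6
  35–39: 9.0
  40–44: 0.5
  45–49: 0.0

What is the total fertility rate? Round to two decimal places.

Sum of ASFRs = 59.5 + 136.7 + 165.2 + 70.6 + 9.0 + 0.5 + 0.0 = 441.5
TFR = 5 × 441.5 / 1000 = 2.2075

2.21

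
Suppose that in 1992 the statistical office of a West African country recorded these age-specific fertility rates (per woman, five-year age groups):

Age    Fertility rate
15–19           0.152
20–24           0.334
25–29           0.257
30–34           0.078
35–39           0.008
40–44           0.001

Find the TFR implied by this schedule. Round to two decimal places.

Sum of ASFRs = 0.152 + 0.334 + 0.257 + 0.078 + 0.008 + 0.001 = 0.830
TFR = 5 × 0.830 = 4.15

4.15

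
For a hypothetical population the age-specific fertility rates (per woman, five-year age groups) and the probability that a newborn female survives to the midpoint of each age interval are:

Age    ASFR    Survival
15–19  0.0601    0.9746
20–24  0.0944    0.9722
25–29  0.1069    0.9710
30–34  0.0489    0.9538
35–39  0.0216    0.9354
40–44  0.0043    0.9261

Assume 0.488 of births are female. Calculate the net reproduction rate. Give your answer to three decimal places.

Proportion female at birth = 0.488.
Per-age-group product (5 × ASFR × survival probability):
  15–19: 5 × 0.0601 × 0.9746 = 0.29287
  20–24: 5 × 0.0944 × 0.9722 = 0.45888
  25–29: 5 × 0.1069 × 0.9710 = 0.51900
  30–34: 5 × 0.0489 × 0.9538 = 0.23320
  35–39: 5 × 0.0216 × 0.9354 = 0.10102
  40–44: 5 × 0.0043 × 0.9261 = 0.01991
Sum = 1.62488
NRR = 0.488 × 1.62488 = 0.79294
With NRR below 1 the population is below replacement fertility.

0.793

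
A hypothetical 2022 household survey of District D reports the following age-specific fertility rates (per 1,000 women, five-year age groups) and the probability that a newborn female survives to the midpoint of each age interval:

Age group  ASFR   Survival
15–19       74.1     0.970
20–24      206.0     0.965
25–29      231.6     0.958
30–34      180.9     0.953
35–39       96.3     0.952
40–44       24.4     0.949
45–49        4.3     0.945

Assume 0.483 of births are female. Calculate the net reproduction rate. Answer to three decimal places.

1.893

Proportion female at birth = 0.483.
Per-age-group product (5 × ASFR × survival probability):
  15–19: 5 × 74.1/1000 × 0.970 = 0.35939
  20–24: 5 × 206.0/1000 × 0.965 = 0.99395
  25–29: 5 × 231.6/1000 × 0.958 = 1.10936
  30–34: 5 × 180.9/1000 × 0.953 = 0.86199
  35–39: 5 × 96.3/1000 × 0.952 = 0.45839
  40–44: 5 × 24.4/1000 × 0.949 = 0.11578
  45–49: 5 × 4.3/1000 × 0.945 = 0.02032
Sum = 3.91918
NRR = 0.483 × 3.91918 = 1.89296
NRR > 1, so each generation more than replaces itself.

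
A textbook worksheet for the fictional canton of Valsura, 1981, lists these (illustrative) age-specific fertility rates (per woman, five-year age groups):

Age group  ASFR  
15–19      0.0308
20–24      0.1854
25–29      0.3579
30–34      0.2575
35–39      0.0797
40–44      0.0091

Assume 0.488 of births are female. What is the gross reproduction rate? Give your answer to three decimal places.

Proportion female at birth = 0.488.
Sum of ASFRs = 0.0308 + 0.1854 + 0.3579 + 0.2575 + 0.0797 + 0.0091 = 0.9204
TFR = 5 × 0.9204 = 4.602
GRR = 0.488 × 4.602 = 2.24578

2.246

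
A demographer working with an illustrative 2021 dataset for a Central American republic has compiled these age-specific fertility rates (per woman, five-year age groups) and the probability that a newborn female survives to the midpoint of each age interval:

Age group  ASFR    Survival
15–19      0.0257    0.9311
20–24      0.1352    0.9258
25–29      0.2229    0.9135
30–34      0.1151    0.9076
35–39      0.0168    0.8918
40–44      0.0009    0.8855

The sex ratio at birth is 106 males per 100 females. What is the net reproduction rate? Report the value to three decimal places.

Proportion female at birth = 100 / (100 + 106) = 0.48544.
Weighting each age-specific rate by interval width and survival:
  15–19: 5 × 0.0257 × 0.9311 = 0.11965
  20–24: 5 × 0.1352 × 0.9258 = 0.62584
  25–29: 5 × 0.2229 × 0.9135 = 1.01810
  30–34: 5 × 0.1151 × 0.9076 = 0.52232
  35–39: 5 × 0.0168 × 0.8918 = 0.07491
  40–44: 5 × 0.0009 × 0.8855 = 0.00398
Sum = 2.36480
NRR = 0.48544 × 2.36480 = 1.14797

1.148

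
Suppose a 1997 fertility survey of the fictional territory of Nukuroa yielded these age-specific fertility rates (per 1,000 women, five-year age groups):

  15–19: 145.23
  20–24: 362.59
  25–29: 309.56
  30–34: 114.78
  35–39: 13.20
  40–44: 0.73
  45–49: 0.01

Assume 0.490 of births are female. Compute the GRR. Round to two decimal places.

Proportion female at birth = 0.490.
Sum of ASFRs = 145.23 + 362.59 + 309.56 + 114.78 + 13.20 + 0.73 + 0.01 = 946.10
TFR = 5 × 946.10 / 1000 = 4.7305
GRR = 0.490 × 4.7305 = 2.31795

2.32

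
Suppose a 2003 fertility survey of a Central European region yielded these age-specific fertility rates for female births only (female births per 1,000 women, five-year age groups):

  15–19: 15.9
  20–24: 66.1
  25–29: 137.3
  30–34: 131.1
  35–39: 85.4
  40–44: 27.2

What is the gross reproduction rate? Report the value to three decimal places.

Sum of female ASFRs = 15.9 + 66.1 + 137.3 + 131.1 + 85.4 + 27.2 = 463.0
GRR = 5 × 463.0 / 1000 = 2.315

2.315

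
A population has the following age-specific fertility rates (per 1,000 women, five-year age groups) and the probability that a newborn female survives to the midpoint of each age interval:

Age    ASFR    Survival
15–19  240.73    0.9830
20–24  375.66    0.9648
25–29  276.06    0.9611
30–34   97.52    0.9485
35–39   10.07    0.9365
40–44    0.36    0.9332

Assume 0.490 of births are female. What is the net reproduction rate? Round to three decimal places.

Proportion female at birth = 0.490.
Each age group contributes 5 × ASFR × survival:
  15–19: 5 × 240.73/1000 × 0.9830 = 1.18319
  20–24: 5 × 375.66/1000 × 0.9648 = 1.81218
  25–29: 5 × 276.06/1000 × 0.9611 = 1.32661
  30–34: 5 × 97.52/1000 × 0.9485 = 0.46249
  35–39: 5 × 10.07/1000 × 0.9365 = 0.04715
  40–44: 5 × 0.36/1000 × 0.9332 = 0.00168
Sum = 4.83330
NRR = 0.490 × 4.83330 = 2.36832
NRR > 1, so each generation more than replaces itself.

2.368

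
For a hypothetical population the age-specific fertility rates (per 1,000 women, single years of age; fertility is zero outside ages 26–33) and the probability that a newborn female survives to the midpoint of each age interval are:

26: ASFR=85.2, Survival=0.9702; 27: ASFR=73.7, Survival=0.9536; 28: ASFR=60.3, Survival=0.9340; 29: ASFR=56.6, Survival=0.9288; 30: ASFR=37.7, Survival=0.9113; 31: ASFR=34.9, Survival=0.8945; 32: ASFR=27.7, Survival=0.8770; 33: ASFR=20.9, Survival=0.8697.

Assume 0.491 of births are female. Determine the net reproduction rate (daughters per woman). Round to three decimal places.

0.182

Proportion female at birth = 0.491.
Per-age-group product (1 × ASFR × survival probability):
  26: 1 × 85.2/1000 × 0.9702 = 0.08266
  27: 1 × 73.7/1000 × 0.9536 = 0.07028
  28: 1 × 60.3/1000 × 0.9340 = 0.05632
  29: 1 × 56.6/1000 × 0.9288 = 0.05257
  30: 1 × 37.7/1000 × 0.9113 = 0.03436
  31: 1 × 34.9/1000 × 0.8945 = 0.03122
  32: 1 × 27.7/1000 × 0.8770 = 0.02429
  33: 1 × 20.9/1000 × 0.8697 = 0.01818
Sum = 0.36988
NRR = 0.491 × 0.36988 = 0.18161
An NRR under 1 implies long-run decline under these rates.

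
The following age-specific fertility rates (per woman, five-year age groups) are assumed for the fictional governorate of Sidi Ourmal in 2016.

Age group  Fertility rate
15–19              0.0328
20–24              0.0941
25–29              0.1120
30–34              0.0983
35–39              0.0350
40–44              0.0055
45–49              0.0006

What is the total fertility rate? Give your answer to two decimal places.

1.89

Sum of ASFRs = 0.0328 + 0.0941 + 0.1120 + 0.0983 + 0.0350 + 0.0055 + 0.0006 = 0.3783
TFR = 5 × 0.3783 = 1.8915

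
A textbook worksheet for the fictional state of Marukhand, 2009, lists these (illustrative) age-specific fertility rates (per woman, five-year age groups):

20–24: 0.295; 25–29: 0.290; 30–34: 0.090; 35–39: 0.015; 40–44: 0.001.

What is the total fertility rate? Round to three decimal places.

3.455

Sum of ASFRs = 0.295 + 0.290 + 0.090 + 0.015 + 0.001 = 0.691
TFR = 5 × 0.691 = 3.455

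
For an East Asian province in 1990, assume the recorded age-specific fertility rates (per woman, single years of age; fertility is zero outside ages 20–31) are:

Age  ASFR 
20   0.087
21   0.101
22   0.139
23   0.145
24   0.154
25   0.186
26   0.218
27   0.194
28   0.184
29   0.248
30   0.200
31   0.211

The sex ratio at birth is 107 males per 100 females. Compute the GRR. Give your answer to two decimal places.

Proportion female at birth = 100 / (100 + 107) = 0.48309.
Sum of ASFRs = 0.087 + 0.101 + 0.139 + 0.145 + 0.154 + 0.186 + 0.218 + 0.194 + 0.184 + 0.248 + 0.200 + 0.211 = 2.067
TFR = 2.067
GRR = 0.48309 × 2.067 = 0.99855

1.00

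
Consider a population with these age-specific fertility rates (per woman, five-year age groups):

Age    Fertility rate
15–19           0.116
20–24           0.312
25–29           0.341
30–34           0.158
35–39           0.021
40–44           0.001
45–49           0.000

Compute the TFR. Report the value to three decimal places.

Sum of ASFRs = 0.116 + 0.312 + 0.341 + 0.158 + 0.021 + 0.001 + 0.000 = 0.949
TFR = 5 × 0.949 = 4.745

4.745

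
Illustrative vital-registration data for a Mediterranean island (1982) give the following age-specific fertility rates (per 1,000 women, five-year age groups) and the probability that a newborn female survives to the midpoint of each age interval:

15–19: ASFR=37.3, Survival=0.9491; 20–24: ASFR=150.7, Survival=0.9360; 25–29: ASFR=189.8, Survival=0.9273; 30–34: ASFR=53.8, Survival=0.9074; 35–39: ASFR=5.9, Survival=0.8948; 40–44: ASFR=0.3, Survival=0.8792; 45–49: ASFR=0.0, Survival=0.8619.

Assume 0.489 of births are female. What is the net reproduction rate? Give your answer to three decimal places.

0.995

Proportion female at birth = 0.489.
Weighting each age-specific rate by interval width and survival:
  15–19: 5 × 37.3/1000 × 0.9491 = 0.17701
  20–24: 5 × 150.7/1000 × 0.9360 = 0.70528
  25–29: 5 × 189.8/1000 × 0.9273 = 0.88001
  30–34: 5 × 53.8/1000 × 0.9074 = 0.24409
  35–39: 5 × 5.9/1000 × 0.8948 = 0.02640
  40–44: 5 × 0.3/1000 × 0.8792 = 0.00132
  45–49: 5 × 0.0/1000 × 0.8619 = 0.00000
Sum = 2.03411
NRR = 0.489 × 2.03411 = 0.99468
NRR < 1, so the cohort does not fully replace itself.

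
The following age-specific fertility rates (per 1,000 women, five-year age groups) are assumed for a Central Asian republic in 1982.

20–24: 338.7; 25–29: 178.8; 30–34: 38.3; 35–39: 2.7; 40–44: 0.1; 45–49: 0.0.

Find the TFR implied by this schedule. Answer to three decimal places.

Sum of ASFRs = 338.7 + 178.8 + 38.3 + 2.7 + 0.1 + 0.0 = 558.6
TFR = 5 × 558.6 / 1000 = 2.793

2.793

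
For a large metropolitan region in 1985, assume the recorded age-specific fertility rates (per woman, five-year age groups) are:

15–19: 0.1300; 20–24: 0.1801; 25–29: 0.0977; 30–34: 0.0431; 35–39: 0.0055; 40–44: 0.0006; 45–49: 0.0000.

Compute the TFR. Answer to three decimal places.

Sum of ASFRs = 0.1300 + 0.1801 + 0.0977 + 0.0431 + 0.0055 + 0.0006 + 0.0000 = 0.4570
TFR = 5 × 0.4570 = 2.285

2.285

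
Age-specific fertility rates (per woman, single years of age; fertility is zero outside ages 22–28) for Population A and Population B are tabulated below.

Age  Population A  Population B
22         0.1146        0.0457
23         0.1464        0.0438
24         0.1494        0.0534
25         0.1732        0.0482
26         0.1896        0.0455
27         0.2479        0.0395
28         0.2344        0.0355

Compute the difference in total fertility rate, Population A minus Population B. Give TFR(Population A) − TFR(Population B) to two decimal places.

Population A:
  Sum of ASFRs = 0.1146 + 0.1464 + 0.1494 + 0.1732 + 0.1896 + 0.2479 + 0.2344 = 1.2555
  TFR = 1.2555
Population B:
  Sum of ASFRs = 0.0457 + 0.0438 + 0.0534 + 0.0482 + 0.0455 + 0.0395 + 0.0355 = 0.3116
  TFR = 0.3116
Difference = 1.2555 − 0.3116 = 0.9439

0.94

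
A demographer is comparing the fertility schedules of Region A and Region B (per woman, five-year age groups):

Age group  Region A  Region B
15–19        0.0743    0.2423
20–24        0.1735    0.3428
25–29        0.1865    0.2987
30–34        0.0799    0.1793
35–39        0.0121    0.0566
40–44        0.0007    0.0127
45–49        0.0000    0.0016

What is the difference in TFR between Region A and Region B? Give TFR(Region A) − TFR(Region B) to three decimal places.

-3.035

Region A:
  Sum of ASFRs = 0.0743 + 0.1735 + 0.1865 + 0.0799 + 0.0121 + 0.0007 + 0.0000 = 0.5270
  TFR = 5 × 0.5270 = 2.635
Region B:
  Sum of ASFRs = 0.2423 + 0.3428 + 0.2987 + 0.1793 + 0.0566 + 0.0127 + 0.0016 = 1.1340
  TFR = 5 × 1.1340 = 5.67
Difference = 2.635 − 5.67 = -3.035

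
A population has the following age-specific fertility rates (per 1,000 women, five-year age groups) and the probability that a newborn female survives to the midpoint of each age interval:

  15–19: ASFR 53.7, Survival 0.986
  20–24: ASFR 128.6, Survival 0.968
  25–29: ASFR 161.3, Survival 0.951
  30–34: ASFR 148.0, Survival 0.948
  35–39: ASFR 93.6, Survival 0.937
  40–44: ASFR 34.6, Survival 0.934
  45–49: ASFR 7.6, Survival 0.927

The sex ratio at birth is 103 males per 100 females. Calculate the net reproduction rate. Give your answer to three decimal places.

Proportion female at birth = 100 / (100 + 103) = 0.49261.
Per-age-group product (5 × ASFR × survival probability):
  15–19: 5 × 53.7/1000 × 0.986 = 0.26474
  20–24: 5 × 128.6/1000 × 0.968 = 0.62242
  25–29: 5 × 161.3/1000 × 0.951 = 0.76698
  30–34: 5 × 148.0/1000 × 0.948 = 0.70152
  35–39: 5 × 93.6/1000 × 0.937 = 0.43852
  40–44: 5 × 34.6/1000 × 0.934 = 0.16158
  45–49: 5 × 7.6/1000 × 0.927 = 0.03523
Sum = 2.99099
NRR = 0.49261 × 2.99099 = 1.47339
An NRR exceeding 1 indicates intrinsic growth under these rates.

1.473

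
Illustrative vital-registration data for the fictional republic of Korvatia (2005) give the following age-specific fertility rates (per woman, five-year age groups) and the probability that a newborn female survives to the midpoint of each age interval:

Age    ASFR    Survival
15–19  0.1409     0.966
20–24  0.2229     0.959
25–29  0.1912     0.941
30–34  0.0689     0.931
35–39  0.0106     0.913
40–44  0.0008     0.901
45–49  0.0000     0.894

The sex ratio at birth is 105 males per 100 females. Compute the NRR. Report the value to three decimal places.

Proportion female at birth = 100 / (100 + 105) = 0.48780.
Survival-weighted fertility by age (5·fₓ·Sₓ):
  15–19: 5 × 0.1409 × 0.966 = 0.68055
  20–24: 5 × 0.2229 × 0.959 = 1.06881
  25–29: 5 × 0.1912 × 0.941 = 0.89960
  30–34: 5 × 0.0689 × 0.931 = 0.32073
  35–39: 5 × 0.0106 × 0.913 = 0.04839
  40–44: 5 × 0.0008 × 0.901 = 0.00360
  45–49: 5 × 0.0000 × 0.894 = 0.00000
Sum = 3.02168
NRR = 0.48780 × 3.02168 = 1.47398

1.474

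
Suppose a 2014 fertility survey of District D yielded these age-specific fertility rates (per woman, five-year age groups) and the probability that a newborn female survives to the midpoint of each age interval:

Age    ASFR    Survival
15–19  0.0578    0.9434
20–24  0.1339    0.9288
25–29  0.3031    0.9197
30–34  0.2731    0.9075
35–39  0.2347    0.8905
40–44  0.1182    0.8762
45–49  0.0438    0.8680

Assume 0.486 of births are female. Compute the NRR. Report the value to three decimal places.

2.566

Proportion female at birth = 0.486.
Weighting each age-specific rate by interval width and survival:
  15–19: 5 × 0.0578 × 0.9434 = 0.27264
  20–24: 5 × 0.1339 × 0.9288 = 0.62183
  25–29: 5 × 0.3031 × 0.9197 = 1.39381
  30–34: 5 × 0.2731 × 0.9075 = 1.23919
  35–39: 5 × 0.2347 × 0.8905 = 1.04500
  40–44: 5 × 0.1182 × 0.8762 = 0.51783
  45–49: 5 × 0.0438 × 0.8680 = 0.19009
Sum = 5.28039
NRR = 0.486 × 5.28039 = 2.56627
With NRR above 1 the population is above replacement fertility.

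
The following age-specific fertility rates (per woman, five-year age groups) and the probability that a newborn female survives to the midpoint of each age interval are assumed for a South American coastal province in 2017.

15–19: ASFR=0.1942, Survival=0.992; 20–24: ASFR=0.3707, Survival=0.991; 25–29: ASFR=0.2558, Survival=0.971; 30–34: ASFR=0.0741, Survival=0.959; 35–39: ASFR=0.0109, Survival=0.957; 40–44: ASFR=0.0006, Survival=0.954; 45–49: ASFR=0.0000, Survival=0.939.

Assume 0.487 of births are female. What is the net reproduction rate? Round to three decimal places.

Proportion female at birth = 0.487.
Per-age-group product (5 × ASFR × survival probability):
  15–19: 5 × 0.1942 × 0.992 = 0.96323
  20–24: 5 × 0.3707 × 0.991 = 1.83682
  25–29: 5 × 0.2558 × 0.971 = 1.24191
  30–34: 5 × 0.0741 × 0.959 = 0.35531
  35–39: 5 × 0.0109 × 0.957 = 0.05216
  40–44: 5 × 0.0006 × 0.954 = 0.00286
  45–49: 5 × 0.0000 × 0.939 = 0.00000
Sum = 4.45229
NRR = 0.487 × 4.45229 = 2.16827

2.168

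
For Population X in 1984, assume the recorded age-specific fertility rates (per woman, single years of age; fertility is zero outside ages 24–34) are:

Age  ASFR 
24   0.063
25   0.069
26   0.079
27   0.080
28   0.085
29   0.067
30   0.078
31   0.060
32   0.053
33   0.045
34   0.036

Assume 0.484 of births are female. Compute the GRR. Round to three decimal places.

Proportion female at birth = 0.484.
Sum of ASFRs = 0.063 + 0.069 + 0.079 + 0.080 + 0.085 + 0.067 + 0.078 + 0.060 + 0.053 + 0.045 + 0.036 = 0.715
TFR = 0.715
GRR = 0.484 × 0.715 = 0.34606

0.346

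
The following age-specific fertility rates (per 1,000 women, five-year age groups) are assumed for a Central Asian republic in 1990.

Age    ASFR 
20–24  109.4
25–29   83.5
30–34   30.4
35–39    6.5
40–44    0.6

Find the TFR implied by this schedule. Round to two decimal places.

1.15

Sum of ASFRs = 109.4 + 83.5 + 30.4 + 6.5 + 0.6 = 230.4
TFR = 5 × 230.4 / 1000 = 1.152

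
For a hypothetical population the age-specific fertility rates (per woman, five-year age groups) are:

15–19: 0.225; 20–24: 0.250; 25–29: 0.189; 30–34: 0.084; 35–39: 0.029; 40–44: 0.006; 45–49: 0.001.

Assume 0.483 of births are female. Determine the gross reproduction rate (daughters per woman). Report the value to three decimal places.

Proportion female at birth = 0.483.
Sum of ASFRs = 0.225 + 0.250 + 0.189 + 0.084 + 0.029 + 0.006 + 0.001 = 0.784
TFR = 5 × 0.784 = 3.92
GRR = 0.483 × 3.92 = 1.89336

1.893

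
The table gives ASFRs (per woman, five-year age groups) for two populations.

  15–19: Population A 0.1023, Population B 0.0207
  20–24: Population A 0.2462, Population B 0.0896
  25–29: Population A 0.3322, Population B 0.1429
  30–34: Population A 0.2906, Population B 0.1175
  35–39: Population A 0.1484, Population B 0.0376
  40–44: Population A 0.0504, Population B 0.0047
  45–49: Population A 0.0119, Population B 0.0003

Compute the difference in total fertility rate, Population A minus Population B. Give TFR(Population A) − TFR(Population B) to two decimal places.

Population A:
  Sum of ASFRs = 0.1023 + 0.2462 + 0.3322 + 0.2906 + 0.1484 + 0.0504 + 0.0119 = 1.1820
  TFR = 5 × 1.1820 = 5.91
Population B:
  Sum of ASFRs = 0.0207 + 0.0896 + 0.1429 + 0.1175 + 0.0376 + 0.0047 + 0.0003 = 0.4133
  TFR = 5 × 0.4133 = 2.0665
Difference = 5.91 − 2.0665 = 3.8435

3.84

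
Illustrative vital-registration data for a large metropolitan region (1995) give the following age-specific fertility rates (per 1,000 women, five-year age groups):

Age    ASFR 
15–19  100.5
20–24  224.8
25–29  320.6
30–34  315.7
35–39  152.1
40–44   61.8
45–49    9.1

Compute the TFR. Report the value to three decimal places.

Sum of ASFRs = 100.5 + 224.8 + 320.6 + 315.7 + 152.1 + 61.8 + 9.1 = 1184.6
TFR = 5 × 1184.6 / 1000 = 5.923

5.923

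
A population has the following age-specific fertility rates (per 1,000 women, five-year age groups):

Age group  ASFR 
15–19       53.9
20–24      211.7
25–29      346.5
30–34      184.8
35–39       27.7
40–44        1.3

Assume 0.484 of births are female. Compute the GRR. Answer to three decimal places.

Proportion female at birth = 0.484.
Sum of ASFRs = 53.9 + 211.7 + 346.5 + 184.8 + 27.7 + 1.3 = 825.9
TFR = 5 × 825.9 / 1000 = 4.1295
GRR = 0.484 × 4.1295 = 1.99868

1.999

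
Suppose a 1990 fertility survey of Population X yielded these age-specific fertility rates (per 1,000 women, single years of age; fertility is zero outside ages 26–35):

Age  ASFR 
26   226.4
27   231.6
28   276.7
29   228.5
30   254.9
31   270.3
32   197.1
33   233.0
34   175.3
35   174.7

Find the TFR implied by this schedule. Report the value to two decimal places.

Sum of ASFRs = 226.4 + 231.6 + 276.7 + 228.5 + 254.9 + 270.3 + 197.1 + 233.0 + 175.3 + 174.7 = 2268.5
TFR = 2268.5 / 1000 = 2.2685

2.27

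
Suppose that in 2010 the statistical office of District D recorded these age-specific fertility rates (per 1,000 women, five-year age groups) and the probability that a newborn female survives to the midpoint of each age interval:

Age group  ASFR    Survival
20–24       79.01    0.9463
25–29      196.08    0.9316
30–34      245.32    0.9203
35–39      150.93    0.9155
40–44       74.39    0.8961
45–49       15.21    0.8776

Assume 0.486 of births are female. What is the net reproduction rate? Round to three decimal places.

1.704

Proportion female at birth = 0.486.
Each age group contributes 5 × ASFR × survival:
  20–24: 5 × 79.01/1000 × 0.9463 = 0.37384
  25–29: 5 × 196.08/1000 × 0.9316 = 0.91334
  30–34: 5 × 245.32/1000 × 0.9203 = 1.12884
  35–39: 5 × 150.93/1000 × 0.9155 = 0.69088
  40–44: 5 × 74.39/1000 × 0.8961 = 0.33330
  45–49: 5 × 15.21/1000 × 0.8776 = 0.06674
Sum = 3.50694
NRR = 0.486 × 3.50694 = 1.70437
An NRR exceeding 1 indicates intrinsic growth under these rates.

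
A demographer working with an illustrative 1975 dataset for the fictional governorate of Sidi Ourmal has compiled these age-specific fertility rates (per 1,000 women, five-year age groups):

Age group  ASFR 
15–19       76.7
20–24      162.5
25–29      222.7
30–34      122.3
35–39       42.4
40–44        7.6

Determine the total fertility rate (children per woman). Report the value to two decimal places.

Sum of ASFRs = 76.7 + 162.5 + 222.7 + 122.3 + 42.4 + 7.6 = 634.2
TFR = 5 × 634.2 / 1000 = 3.171

3.17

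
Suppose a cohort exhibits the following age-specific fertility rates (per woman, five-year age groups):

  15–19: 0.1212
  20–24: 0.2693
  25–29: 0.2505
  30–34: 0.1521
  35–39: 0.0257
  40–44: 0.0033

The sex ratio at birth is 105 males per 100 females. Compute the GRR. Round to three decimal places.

2.005

Proportion female at birth = 100 / (100 + 105) = 0.48780.
Sum of ASFRs = 0.1212 + 0.2693 + 0.2505 + 0.1521 + 0.0257 + 0.0033 = 0.8221
TFR = 5 × 0.8221 = 4.1105
GRR = 0.48780 × 4.1105 = 2.00510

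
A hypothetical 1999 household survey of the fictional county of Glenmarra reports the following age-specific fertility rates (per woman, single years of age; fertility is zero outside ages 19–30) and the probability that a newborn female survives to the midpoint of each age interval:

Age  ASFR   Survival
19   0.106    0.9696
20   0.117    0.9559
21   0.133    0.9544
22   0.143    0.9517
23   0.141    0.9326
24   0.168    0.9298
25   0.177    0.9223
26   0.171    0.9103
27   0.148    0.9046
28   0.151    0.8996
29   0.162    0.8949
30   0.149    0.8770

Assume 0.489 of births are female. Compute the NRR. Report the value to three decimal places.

0.797

Proportion female at birth = 0.489.
Each age group contributes 1 × ASFR × survival:
  19: 1 × 0.106 × 0.9696 = 0.10278
  20: 1 × 0.117 × 0.9559 = 0.11184
  21: 1 × 0.133 × 0.9544 = 0.12694
  22: 1 × 0.143 × 0.9517 = 0.13609
  23: 1 × 0.141 × 0.9326 = 0.13150
  24: 1 × 0.168 × 0.9298 = 0.15621
  25: 1 × 0.177 × 0.9223 = 0.16325
  26: 1 × 0.171 × 0.9103 = 0.15566
  27: 1 × 0.148 × 0.9046 = 0.13388
  28: 1 × 0.151 × 0.8996 = 0.13584
  29: 1 × 0.162 × 0.8949 = 0.14497
  30: 1 × 0.149 × 0.8770 = 0.13067
Sum = 1.62963
NRR = 0.489 × 1.62963 = 0.79689
With NRR below 1 the population is below replacement fertility.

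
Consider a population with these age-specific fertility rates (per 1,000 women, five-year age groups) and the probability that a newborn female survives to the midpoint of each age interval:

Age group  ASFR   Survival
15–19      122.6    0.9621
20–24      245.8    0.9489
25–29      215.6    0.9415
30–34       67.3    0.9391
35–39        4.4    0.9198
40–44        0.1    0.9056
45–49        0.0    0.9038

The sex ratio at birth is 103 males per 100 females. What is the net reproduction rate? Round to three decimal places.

1.531

Proportion female at birth = 100 / (100 + 103) = 0.49261.
Each age group contributes 5 × ASFR × survival:
  15–19: 5 × 122.6/1000 × 0.9621 = 0.58977
  20–24: 5 × 245.8/1000 × 0.9489 = 1.16620
  25–29: 5 × 215.6/1000 × 0.9415 = 1.01494
  30–34: 5 × 67.3/1000 × 0.9391 = 0.31601
  35–39: 5 × 4.4/1000 × 0.9198 = 0.02024
  40–44: 5 × 0.1/1000 × 0.9056 = 0.00045
  45–49: 5 × 0.0/1000 × 0.9038 = 0.00000
Sum = 3.10761
NRR = 0.49261 × 3.10761 = 1.53084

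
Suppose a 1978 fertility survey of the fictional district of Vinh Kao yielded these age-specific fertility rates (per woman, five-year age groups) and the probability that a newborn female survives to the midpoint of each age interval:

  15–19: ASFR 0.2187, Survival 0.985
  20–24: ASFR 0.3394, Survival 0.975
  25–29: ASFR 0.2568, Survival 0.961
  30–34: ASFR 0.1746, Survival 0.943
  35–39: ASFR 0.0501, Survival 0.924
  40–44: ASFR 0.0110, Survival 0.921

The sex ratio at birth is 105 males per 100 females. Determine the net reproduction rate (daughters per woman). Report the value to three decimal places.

Proportion female at birth = 100 / (100 + 105) = 0.48780.
Survival-weighted fertility by age (5·fₓ·Sₓ):
  15–19: 5 × 0.2187 × 0.985 = 1.07710
  20–24: 5 × 0.3394 × 0.975 = 1.65458
  25–29: 5 × 0.2568 × 0.961 = 1.23392
  30–34: 5 × 0.1746 × 0.943 = 0.82324
  35–39: 5 × 0.0501 × 0.924 = 0.23146
  40–44: 5 × 0.0110 × 0.921 = 0.05066
Sum = 5.07096
NRR = 0.48780 × 5.07096 = 2.47361
With NRR above 1 the population is above replacement fertility.

2.474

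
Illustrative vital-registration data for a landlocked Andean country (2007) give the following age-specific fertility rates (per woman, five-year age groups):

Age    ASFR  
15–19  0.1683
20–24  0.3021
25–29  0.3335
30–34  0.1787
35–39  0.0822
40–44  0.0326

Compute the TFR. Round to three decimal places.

5.487

Sum of ASFRs = 0.1683 + 0.3021 + 0.3335 + 0.1787 + 0.0822 + 0.0326 = 1.0974
TFR = 5 × 1.0974 = 5.487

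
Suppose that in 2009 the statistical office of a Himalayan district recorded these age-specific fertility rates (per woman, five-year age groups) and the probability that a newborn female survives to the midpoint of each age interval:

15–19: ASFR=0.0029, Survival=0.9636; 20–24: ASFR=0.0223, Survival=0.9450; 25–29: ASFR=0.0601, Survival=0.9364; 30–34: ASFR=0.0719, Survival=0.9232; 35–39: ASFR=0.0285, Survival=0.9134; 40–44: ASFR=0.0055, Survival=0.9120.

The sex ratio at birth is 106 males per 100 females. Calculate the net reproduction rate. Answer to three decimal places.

Proportion female at birth = 100 / (100 + 106) = 0.48544.
Each age group contributes 5 × ASFR × survival:
  15–19: 5 × 0.0029 × 0.9636 = 0.01397
  20–24: 5 × 0.0223 × 0.9450 = 0.10537
  25–29: 5 × 0.0601 × 0.9364 = 0.28139
  30–34: 5 × 0.0719 × 0.9232 = 0.33189
  35–39: 5 × 0.0285 × 0.9134 = 0.13016
  40–44: 5 × 0.0055 × 0.9120 = 0.02508
Sum = 0.88786
NRR = 0.48544 × 0.88786 = 0.43100
An NRR under 1 implies long-run decline under these rates.

0.431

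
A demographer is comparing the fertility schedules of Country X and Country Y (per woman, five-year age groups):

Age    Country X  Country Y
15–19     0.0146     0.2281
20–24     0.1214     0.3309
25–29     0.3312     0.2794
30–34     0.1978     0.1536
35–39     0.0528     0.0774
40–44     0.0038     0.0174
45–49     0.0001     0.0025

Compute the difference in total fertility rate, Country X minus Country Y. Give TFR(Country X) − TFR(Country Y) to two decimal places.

Country X:
  Sum of ASFRs = 0.0146 + 0.1214 + 0.3312 + 0.1978 + 0.0528 + 0.0038 + 0.0001 = 0.7217
  TFR = 5 × 0.7217 = 3.6085
Country Y:
  Sum of ASFRs = 0.2281 + 0.3309 + 0.2794 + 0.1536 + 0.0774 + 0.0174 + 0.0025 = 1.0893
  TFR = 5 × 1.0893 = 5.4465
Difference = 3.6085 − 5.4465 = -1.838

-1.84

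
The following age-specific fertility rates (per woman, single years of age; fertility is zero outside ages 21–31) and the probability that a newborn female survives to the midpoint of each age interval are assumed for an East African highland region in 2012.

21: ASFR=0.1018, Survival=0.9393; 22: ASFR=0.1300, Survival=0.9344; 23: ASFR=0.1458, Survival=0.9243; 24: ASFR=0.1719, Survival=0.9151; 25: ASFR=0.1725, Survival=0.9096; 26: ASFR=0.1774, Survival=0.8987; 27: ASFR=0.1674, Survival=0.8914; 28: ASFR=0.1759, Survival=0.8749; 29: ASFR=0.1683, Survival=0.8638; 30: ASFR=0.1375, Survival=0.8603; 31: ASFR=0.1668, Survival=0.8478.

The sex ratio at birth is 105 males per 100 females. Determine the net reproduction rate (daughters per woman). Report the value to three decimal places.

Proportion female at birth = 100 / (100 + 105) = 0.48780.
Each age group contributes 1 × ASFR × survival:
  21: 1 × 0.1018 × 0.9393 = 0.09562
  22: 1 × 0.1300 × 0.9344 = 0.12147
  23: 1 × 0.1458 × 0.9243 = 0.13476
  24: 1 × 0.1719 × 0.9151 = 0.15731
  25: 1 × 0.1725 × 0.9096 = 0.15691
  26: 1 × 0.1774 × 0.8987 = 0.15943
  27: 1 × 0.1674 × 0.8914 = 0.14922
  28: 1 × 0.1759 × 0.8749 = 0.15389
  29: 1 × 0.1683 × 0.8638 = 0.14538
  30: 1 × 0.1375 × 0.8603 = 0.11829
  31: 1 × 0.1668 × 0.8478 = 0.14141
Sum = 1.53369
NRR = 0.48780 × 1.53369 = 0.74813

0.748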